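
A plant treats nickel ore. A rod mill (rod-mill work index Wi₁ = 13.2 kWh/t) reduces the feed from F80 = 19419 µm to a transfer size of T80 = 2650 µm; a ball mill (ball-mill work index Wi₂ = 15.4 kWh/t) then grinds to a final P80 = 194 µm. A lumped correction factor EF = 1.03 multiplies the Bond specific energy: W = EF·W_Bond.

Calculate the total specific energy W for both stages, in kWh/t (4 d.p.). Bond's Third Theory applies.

W = 10 Wi (1/√P80 − 1/√F80)  [Bond]
Stage 1 (19419→2650 µm, Wi₁=13.2): W₁ = 10·13.2·(0.019426 − 0.007176) = 1.6170 kWh/t
Stage 2 (2650→194 µm, Wi₂=15.4): W₂ = 10·15.4·(0.071796 − 0.019426) = 8.0650 kWh/t
W = W₁ + W₂ = 1.6170 + 8.0650 = 9.6819 kWh/t
With EF = 1.03: W = 9.6819·1.03 = 9.9724 kWh/t

W = 9.9724 kWh/t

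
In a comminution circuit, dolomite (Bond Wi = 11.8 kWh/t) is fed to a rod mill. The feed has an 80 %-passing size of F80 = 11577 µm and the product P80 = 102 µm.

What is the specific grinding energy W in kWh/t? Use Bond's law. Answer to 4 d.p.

W = 10.5871 kWh/t

W = 10·Wi·(P80^(-½) − F80^(-½))
1/√102 = 0.099015;  1/√11577 = 0.009294
W = 10·11.8·(0.099015 − 0.009294) = 10.5871 kWh/t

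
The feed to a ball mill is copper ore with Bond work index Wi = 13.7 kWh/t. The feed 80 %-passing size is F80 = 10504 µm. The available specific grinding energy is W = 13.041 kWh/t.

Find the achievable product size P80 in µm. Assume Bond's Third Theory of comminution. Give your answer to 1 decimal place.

P80 = 90.8 µm

W = 10·Wi·[P80^(−½) − F80^(−½)]
⇒ 1/√P80 = W/(10·Wi) + 1/√F80
  = 13.0410/(10·13.7) + 1/√10504 = 0.095190 + 0.009757 = 0.104947
P80 = (1/0.104947)² = 9.5286² = 90.79 µm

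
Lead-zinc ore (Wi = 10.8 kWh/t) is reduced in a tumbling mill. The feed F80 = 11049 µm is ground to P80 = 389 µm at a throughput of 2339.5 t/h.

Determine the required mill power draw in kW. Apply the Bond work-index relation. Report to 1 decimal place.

P = 10406.9 kW

W = 10 Wi / √P80 − 10 Wi / √F80
W = 10·10.8·(1/√389 − 1/√11049) = 10·10.8·(0.041189) = 4.4484 kWh/t
P_mill = W·ṁ = 4.4484·2339.5 = 10406.9 kW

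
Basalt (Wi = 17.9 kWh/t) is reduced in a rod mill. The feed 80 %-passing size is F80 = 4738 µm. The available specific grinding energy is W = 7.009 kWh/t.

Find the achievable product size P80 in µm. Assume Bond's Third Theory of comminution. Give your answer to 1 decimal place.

W = 10·Wi·(P80^(-½) − F80^(-½))
⇒ 1/√P80 = W/(10·Wi) + 1/√F80
  = 7.0090/(10·17.9) + 1/√4738 = 0.039156 + 0.014528 = 0.053684
P80 = (1/0.053684)² = 18.6274² = 346.98 µm

P80 = 347.0 µm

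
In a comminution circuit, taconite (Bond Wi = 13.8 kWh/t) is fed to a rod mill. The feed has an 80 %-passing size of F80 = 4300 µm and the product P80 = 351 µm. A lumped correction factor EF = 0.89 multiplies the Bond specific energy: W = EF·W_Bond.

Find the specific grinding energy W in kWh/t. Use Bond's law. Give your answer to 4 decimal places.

W = 4.6827 kWh/t

W_Bond = 10·Wi·(1/√P₈₀ − 1/√F₈₀)
1/√351 = 0.053376;  1/√4300 = 0.015250
W = 10·13.8·(0.053376 − 0.015250) = 5.2614 kWh/t
Apply correction: 5.2614 × 0.89 = 4.6827 kWh/t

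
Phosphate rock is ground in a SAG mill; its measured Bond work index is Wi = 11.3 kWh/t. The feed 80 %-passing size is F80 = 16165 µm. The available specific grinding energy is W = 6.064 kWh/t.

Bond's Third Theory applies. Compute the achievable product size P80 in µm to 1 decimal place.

W = 10·Wi·[P80^(−½) − F80^(−½)]
1/√P80 = 1/√F80 + W/(10·Wi)
  = 6.0640/(10·11.3) + 1/√16165 = 0.053664 + 0.007865 = 0.061529
P80 = (1/0.061529)² = 16.2525² = 264.14 µm

P80 = 264.1 µm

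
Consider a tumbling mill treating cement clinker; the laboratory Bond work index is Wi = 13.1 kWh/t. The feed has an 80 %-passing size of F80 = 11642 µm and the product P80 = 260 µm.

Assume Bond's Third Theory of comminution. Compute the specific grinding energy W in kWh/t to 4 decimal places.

W_Bond = 10·Wi·(1/√P₈₀ − 1/√F₈₀)
1/√260 = 0.062017;  1/√11642 = 0.009268
W = 10·13.1·(0.062017 − 0.009268) = 6.9102 kWh/t

W = 6.9102 kWh/t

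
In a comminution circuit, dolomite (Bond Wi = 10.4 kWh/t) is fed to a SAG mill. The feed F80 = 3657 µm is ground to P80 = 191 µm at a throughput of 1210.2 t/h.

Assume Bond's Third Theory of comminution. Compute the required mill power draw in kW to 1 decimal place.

Bond: W = 10·Wi·(1/√P80 − 1/√F80)
W = 10·10.4·(1/√191 − 1/√3657) = 10·10.4·(0.055821) = 5.8054 kWh/t
Power = W × throughput = 5.8054 kWh/t × 1210.2 t/h = 7025.7 kW

P = 7025.7 kW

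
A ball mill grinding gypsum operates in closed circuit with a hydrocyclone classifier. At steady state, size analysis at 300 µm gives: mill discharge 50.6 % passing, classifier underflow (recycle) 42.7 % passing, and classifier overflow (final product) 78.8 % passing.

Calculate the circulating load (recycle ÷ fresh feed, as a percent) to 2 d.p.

CL = 356.96 %

Classifier node, passing 300 µm:
Fd + Rd = Ru + Fo ⇒ R/F = (o−d)/(d−u)
r = (78.8 − 50.6)/(50.6 − 42.7) = 28.2/7.9 = 3.5696
CL = 100·r = 356.96 %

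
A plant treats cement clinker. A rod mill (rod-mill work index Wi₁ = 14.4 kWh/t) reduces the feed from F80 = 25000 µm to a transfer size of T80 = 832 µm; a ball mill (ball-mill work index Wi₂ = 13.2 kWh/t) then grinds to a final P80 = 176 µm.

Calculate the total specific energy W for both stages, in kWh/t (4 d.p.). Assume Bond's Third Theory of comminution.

W = 10 Wi (1/√P80 − 1/√F80)  [Bond]
Stage 1 (25000→832 µm, Wi₁=14.4): W₁ = 10·14.4·(0.034669 − 0.006325) = 4.0816 kWh/t
Stage 2 (832→176 µm, Wi₂=13.2): W₂ = 10·13.2·(0.075378 − 0.034669) = 5.3736 kWh/t
W = W₁ + W₂ = 4.0816 + 5.3736 = 9.4552 kWh/t

W = 9.4552 kWh/t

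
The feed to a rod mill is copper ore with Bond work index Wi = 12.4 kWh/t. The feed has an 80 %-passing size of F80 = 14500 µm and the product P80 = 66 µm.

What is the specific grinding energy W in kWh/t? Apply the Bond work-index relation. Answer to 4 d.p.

W = 14.2336 kWh/t

W = 10 Wi / √P80 − 10 Wi / √F80
1/√66 = 0.123091;  1/√14500 = 0.008305
W = 10·12.4·(0.123091 − 0.008305) = 14.2336 kWh/t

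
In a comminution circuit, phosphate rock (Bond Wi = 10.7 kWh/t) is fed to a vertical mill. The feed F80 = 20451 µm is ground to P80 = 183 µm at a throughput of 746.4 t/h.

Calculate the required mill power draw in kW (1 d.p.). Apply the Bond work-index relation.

P = 5345.3 kW

W = 10·Wi·[P80^(−½) − F80^(−½)]
W = 10·10.7·(1/√183 − 1/√20451) = 10·10.7·(0.066929) = 7.1615 kWh/t
P = W·T = 7.1615·746.4 = 5345.3 kW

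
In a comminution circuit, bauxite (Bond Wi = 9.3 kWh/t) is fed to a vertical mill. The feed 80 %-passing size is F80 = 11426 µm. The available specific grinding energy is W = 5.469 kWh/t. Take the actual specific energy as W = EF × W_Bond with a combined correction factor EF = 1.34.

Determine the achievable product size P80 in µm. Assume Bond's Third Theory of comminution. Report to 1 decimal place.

W = 10 Wi / √P80 − 10 Wi / √F80
W_Bond = W / EF = 5.469 / 1.34 = 4.0813 kWh/t
P80^-0.5 = F80^-0.5 + W_Bond/(10 Wi)
  = 4.0813/(10·9.3) + 1/√11426 = 0.043885 + 0.009355 = 0.053241
P80 = (1/0.053241)² = 18.7827² = 352.79 µm

P80 = 352.8 µm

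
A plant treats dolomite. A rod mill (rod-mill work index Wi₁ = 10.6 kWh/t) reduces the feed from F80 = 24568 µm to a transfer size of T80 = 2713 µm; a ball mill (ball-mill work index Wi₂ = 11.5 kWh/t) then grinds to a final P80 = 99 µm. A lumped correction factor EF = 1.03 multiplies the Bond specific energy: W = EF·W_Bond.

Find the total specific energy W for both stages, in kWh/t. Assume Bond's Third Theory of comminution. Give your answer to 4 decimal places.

W = 10·Wi·[P80^(−½) − F80^(−½)]
Stage 1 (24568→2713 µm, Wi₁=10.6): W₁ = 10·10.6·(0.019199 − 0.006380) = 1.3588 kWh/t
Stage 2 (2713→99 µm, Wi₂=11.5): W₂ = 10·11.5·(0.100504 − 0.019199) = 9.3501 kWh/t
W = W₁ + W₂ = 1.3588 + 9.3501 = 10.7089 kWh/t
Apply correction: 10.7089 × 1.03 = 11.0301 kWh/t

W = 11.0301 kWh/t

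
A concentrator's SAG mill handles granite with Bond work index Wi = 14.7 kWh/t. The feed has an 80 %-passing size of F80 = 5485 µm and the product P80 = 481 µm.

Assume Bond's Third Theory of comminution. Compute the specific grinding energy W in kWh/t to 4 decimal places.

Bond:  W = 10 Wi (1/√P − 1/√F)
1/√481 = 0.045596;  1/√5485 = 0.013502
W = 10·14.7·(0.045596 − 0.013502) = 4.7178 kWh/t

W = 4.7178 kWh/t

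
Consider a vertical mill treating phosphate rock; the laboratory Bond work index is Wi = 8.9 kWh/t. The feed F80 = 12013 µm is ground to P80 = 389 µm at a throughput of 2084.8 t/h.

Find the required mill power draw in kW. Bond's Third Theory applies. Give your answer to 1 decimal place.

Bond: W = 10·Wi·(1/√P80 − 1/√F80)
W = 10·8.9·(1/√389 − 1/√12013) = 10·8.9·(0.041578) = 3.7005 kWh/t
Mill draw = 3.7005 × 2084.8 = 7714.7 kW

P = 7714.7 kW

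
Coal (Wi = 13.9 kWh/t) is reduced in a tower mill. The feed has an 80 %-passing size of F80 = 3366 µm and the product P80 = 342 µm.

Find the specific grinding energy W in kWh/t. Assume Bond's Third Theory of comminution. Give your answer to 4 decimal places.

W_Bond = 10·Wi·(1/√P₈₀ − 1/√F₈₀)
1/√342 = 0.054074;  1/√3366 = 0.017236
W = 10·13.9·(0.054074 − 0.017236) = 5.1204 kWh/t

W = 5.1204 kWh/t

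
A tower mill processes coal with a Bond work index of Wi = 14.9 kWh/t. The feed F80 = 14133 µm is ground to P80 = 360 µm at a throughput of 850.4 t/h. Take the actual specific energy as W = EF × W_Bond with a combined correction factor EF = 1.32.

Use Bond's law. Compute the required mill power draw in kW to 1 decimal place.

P = 7408.3 kW

W = 10 Wi (P80^-0.5 − F80^-0.5)
W = 10·14.9·(1/√360 − 1/√14133) = 10·14.9·(0.044293) = 6.5996 kWh/t
Apply correction: 6.5996 × 1.32 = 8.7115 kWh/t
Power = W × throughput = 8.7115 kWh/t × 850.4 t/h = 7408.3 kW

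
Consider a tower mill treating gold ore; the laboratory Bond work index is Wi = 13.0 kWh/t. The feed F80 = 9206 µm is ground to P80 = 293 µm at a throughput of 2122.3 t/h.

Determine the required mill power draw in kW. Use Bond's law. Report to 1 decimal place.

P = 13242.7 kW

W = 10 Wi / √P80 − 10 Wi / √F80
W = 10·13.0·(1/√293 − 1/√9206) = 10·13.0·(0.047998) = 6.2398 kWh/t
P_mill = W·ṁ = 6.2398·2122.3 = 13242.7 kW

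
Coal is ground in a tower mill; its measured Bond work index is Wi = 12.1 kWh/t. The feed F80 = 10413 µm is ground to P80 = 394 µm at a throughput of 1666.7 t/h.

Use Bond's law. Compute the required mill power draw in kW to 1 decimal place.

W = 10 Wi (1/√P80 − 1/√F80)  [Bond]
W = 10·12.1·(1/√394 − 1/√10413) = 10·12.1·(0.040580) = 4.9101 kWh/t
Mill draw = 4.9101 × 1666.7 = 8183.7 kW

P = 8183.7 kW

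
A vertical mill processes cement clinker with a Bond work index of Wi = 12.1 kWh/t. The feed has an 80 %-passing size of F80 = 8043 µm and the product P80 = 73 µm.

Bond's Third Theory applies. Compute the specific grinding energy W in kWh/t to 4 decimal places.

W = 10·Wi·(P80^(-½) − F80^(-½))
1/√73 = 0.117041;  1/√8043 = 0.011150
W = 10·12.1·(0.117041 − 0.011150) = 12.8128 kWh/t

W = 12.8128 kWh/t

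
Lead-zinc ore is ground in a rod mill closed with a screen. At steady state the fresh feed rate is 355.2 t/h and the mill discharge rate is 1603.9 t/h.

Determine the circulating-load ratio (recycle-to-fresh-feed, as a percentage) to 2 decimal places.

Steady state: M = F + R.
R = M − F = 1603.9 − 355.2 = 1248.7 t/h
CL = 100·R/F = 100·1248.7/355.2 = 351.55 %

CL = 351.55 %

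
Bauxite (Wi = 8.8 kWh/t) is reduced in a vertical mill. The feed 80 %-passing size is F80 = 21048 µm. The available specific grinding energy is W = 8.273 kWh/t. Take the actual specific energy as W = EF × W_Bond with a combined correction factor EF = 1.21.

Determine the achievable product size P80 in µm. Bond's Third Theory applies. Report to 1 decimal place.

P80 = 139.8 µm

W = 10·Wi·(P80^(-½) − F80^(-½))
W_Bond = W / EF = 8.273 / 1.21 = 6.8372 kWh/t
⇒ 1/√P80 = W_Bond/(10 Wi) + 1/√F80
  = 6.8372/(10·8.8) + 1/√21048 = 0.077695 + 0.006893 = 0.084588
P80 = (1/0.084588)² = 11.8220² = 139.76 µm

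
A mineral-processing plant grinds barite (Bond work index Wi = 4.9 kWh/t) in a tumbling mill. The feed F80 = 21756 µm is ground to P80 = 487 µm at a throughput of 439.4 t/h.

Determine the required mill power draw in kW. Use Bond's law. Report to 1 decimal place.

P = 829.7 kW

W = 10·Wi·(P80^(-½) − F80^(-½))
W = 10·4.9·(1/√487 − 1/√21756) = 10·4.9·(0.038535) = 1.8882 kWh/t
P = W·T = 1.8882·439.4 = 829.7 kW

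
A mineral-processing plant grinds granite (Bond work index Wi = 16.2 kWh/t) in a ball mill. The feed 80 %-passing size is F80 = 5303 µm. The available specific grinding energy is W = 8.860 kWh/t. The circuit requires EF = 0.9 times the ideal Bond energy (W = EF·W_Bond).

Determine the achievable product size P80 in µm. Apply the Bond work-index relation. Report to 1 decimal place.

W = 10 Wi (P80^-0.5 − F80^-0.5)
W_Bond = W / EF = 8.860 / 0.9 = 9.8444 kWh/t
1/√P80 = 1/√F80 + W_Bond/(10·Wi)
  = 9.8444/(10·16.2) + 1/√5303 = 0.060768 + 0.013732 = 0.074500
P80 = (1/0.074500)² = 13.4228² = 180.17 µm

P80 = 180.2 µm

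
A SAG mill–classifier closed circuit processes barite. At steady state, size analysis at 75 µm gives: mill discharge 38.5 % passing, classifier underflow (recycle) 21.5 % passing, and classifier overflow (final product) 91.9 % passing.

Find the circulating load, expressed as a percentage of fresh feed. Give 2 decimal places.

CL = 314.12 %

Let r = R/F. Size balance at 75 µm:
r = (o − d)/(d − u)
r = (91.9 − 38.5)/(38.5 − 21.5) = 53.4/17.0 = 3.1412
CL = 100·r = 314.12 %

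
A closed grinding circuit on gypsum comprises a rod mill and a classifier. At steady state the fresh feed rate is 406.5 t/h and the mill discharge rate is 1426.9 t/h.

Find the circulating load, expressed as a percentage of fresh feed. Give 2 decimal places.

Mill node: discharge = fresh + recycle.
R = M − F = 1426.9 − 406.5 = 1020.4 t/h
CL = 100·R/F = 100·1020.4/406.5 = 251.02 %

CL = 251.02 %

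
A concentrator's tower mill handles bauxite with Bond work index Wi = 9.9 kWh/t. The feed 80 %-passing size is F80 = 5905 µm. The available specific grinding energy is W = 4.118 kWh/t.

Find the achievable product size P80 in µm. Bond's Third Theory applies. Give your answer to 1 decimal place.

W = 10 Wi (P80^-0.5 − F80^-0.5)
P80^(−½) = W/(10 Wi) + F80^(−½)
  = 4.1180/(10·9.9) + 1/√5905 = 0.041596 + 0.013013 = 0.054609
P80 = (1/0.054609)² = 18.3119² = 335.33 µm

P80 = 335.3 µm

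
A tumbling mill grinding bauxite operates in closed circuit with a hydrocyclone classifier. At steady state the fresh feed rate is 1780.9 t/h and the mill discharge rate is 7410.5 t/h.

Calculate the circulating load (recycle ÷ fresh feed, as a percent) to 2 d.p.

Discharge = new feed + return, hence
R = M − F = 7410.5 − 1780.9 = 5629.6 t/h
CL = 100·R/F = 100·5629.6/1780.9 = 316.11 %

CL = 316.11 %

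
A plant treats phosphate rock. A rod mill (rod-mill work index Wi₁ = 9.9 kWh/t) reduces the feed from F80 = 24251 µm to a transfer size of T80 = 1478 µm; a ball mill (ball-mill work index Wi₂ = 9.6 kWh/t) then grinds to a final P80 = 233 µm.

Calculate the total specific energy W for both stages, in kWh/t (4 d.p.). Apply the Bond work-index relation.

W_Bond = 10·Wi·(1/√P₈₀ − 1/√F₈₀)
Stage 1 (24251→1478 µm, Wi₁=9.9): W₁ = 10·9.9·(0.026011 − 0.006421) = 1.9394 kWh/t
Stage 2 (1478→233 µm, Wi₂=9.6): W₂ = 10·9.6·(0.065512 − 0.026011) = 3.7921 kWh/t
W = W₁ + W₂ = 1.9394 + 3.7921 = 5.7315 kWh/t

W = 5.7315 kWh/t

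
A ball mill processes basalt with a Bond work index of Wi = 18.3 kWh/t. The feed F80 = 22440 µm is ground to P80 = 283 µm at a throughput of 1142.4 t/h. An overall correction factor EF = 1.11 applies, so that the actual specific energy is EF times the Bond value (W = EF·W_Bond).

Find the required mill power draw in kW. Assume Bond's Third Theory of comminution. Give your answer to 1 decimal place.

P = 12245.2 kW

W_Bond = 10·Wi·(1/√P₈₀ − 1/√F₈₀)
W = 10·18.3·(1/√283 − 1/√22440) = 10·18.3·(0.052768) = 9.6566 kWh/t
Apply correction: 9.6566 × 1.11 = 10.7188 kWh/t
P_mill = W·ṁ = 10.7188·1142.4 = 12245.2 kW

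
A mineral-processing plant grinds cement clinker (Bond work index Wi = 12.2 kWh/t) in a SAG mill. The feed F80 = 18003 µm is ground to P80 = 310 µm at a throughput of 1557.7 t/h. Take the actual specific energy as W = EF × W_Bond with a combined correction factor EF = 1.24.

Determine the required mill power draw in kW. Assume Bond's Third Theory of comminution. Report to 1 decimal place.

P = 11627.7 kW

W = 10·Wi·[P80^(−½) − F80^(−½)]
W = 10·12.2·(1/√310 − 1/√18003) = 10·12.2·(0.049343) = 6.0199 kWh/t
Corrected W = EF·W_Bond = 1.24·6.0199 = 7.4646 kWh/t
P_mill = W·ṁ = 7.4646·1557.7 = 11627.7 kW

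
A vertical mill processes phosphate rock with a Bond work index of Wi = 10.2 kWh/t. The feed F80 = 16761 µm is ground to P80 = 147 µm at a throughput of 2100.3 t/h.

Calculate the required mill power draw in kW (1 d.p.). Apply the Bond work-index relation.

W = 10 Wi (1/√P80 − 1/√F80)  [Bond]
W = 10·10.2·(1/√147 − 1/√16761) = 10·10.2·(0.074754) = 7.6250 kWh/t
P = W·T = 7.6250·2100.3 = 16014.7 kW

P = 16014.7 kW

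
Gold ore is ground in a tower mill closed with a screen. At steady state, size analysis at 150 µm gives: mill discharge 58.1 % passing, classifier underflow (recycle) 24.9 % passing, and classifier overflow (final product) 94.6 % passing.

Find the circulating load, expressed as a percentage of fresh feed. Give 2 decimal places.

Balance %-passing 150 µm (r = R/F):
Fd + Rd = Ru + Fo ⇒ R/F = (o−d)/(d−u)
r = (94.6 − 58.1)/(58.1 − 24.9) = 36.5/33.2 = 1.0994
CL = 100·r = 109.94 %

CL = 109.94 %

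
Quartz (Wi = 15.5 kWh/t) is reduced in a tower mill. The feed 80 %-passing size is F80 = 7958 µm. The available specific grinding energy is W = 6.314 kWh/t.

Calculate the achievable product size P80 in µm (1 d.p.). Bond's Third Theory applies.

P80 = 370.6 µm

Bond:  W = 10 Wi (1/√P − 1/√F)
⇒ 1/√P80 = W/(10·Wi) + 1/√F80
  = 6.3140/(10·15.5) + 1/√7958 = 0.040735 + 0.011210 = 0.051945
P80 = (1/0.051945)² = 19.2510² = 370.60 µm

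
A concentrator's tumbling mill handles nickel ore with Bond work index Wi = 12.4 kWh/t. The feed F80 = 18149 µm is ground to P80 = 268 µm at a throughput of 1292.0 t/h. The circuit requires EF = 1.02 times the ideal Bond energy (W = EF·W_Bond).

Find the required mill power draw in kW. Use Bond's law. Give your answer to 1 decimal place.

W = 10 Wi / √P80 − 10 Wi / √F80
W = 10·12.4·(1/√268 − 1/√18149) = 10·12.4·(0.053662) = 6.6541 kWh/t
W_actual = 1.02 × 6.6541 = 6.7871 kWh/t
P_mill = W·ṁ = 6.7871·1292.0 = 8769.0 kW

P = 8769.0 kW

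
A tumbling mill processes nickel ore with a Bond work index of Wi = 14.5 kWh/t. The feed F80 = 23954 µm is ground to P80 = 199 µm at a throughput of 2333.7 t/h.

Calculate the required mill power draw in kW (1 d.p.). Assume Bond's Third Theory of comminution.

Bond: W = 10·Wi·(1/√P80 − 1/√F80)
W = 10·14.5·(1/√199 − 1/√23954) = 10·14.5·(0.064427) = 9.3419 kWh/t
P_mill = W·ṁ = 9.3419·2333.7 = 21801.2 kW

P = 21801.2 kW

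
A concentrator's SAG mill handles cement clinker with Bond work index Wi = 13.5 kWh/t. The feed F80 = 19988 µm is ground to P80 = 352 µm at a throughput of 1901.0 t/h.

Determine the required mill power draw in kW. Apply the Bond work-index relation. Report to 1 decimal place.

Bond: W = 10·Wi·(1/√P80 − 1/√F80)
W = 10·13.5·(1/√352 − 1/√19988) = 10·13.5·(0.046227) = 6.2406 kWh/t
Power = W × throughput = 6.2406 kWh/t × 1901.0 t/h = 11863.5 kW

P = 11863.5 kW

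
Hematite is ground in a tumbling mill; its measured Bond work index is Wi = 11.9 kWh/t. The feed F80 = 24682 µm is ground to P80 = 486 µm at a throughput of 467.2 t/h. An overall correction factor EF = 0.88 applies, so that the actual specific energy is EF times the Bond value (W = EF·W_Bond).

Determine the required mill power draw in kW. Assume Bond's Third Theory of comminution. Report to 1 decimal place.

P = 1907.9 kW

Bond:  W = 10 Wi (1/√P − 1/√F)
W = 10·11.9·(1/√486 − 1/√24682) = 10·11.9·(0.038996) = 4.6405 kWh/t
W_actual = 0.88 × 4.6405 = 4.0836 kWh/t
P = W·T = 4.0836·467.2 = 1907.9 kW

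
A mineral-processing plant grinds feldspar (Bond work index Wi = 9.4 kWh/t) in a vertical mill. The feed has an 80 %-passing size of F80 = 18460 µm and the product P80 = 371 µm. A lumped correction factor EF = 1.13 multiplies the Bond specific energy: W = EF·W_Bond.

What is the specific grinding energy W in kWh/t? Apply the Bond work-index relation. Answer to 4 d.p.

W = 4.7329 kWh/t

Bond: W = 10·Wi·(1/√P80 − 1/√F80)
1/√371 = 0.051917;  1/√18460 = 0.007360
W = 10·9.4·(0.051917 − 0.007360) = 4.1884 kWh/t
W_actual = 1.13 × 4.1884 = 4.7329 kWh/t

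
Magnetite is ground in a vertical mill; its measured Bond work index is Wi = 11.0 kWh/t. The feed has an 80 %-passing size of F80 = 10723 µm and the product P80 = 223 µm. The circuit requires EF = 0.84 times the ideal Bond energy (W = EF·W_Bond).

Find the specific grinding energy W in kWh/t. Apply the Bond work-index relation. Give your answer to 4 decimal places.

W_Bond = 10·Wi·(1/√P₈₀ − 1/√F₈₀)
1/√223 = 0.066965;  1/√10723 = 0.009657
W = 10·11.0·(0.066965 − 0.009657) = 6.3039 kWh/t
Apply correction: 6.3039 × 0.84 = 5.2953 kWh/t

W = 5.2953 kWh/t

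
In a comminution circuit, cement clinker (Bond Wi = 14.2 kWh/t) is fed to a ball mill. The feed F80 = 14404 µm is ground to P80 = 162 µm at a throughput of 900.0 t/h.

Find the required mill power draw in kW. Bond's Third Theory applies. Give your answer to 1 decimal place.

P = 8976.1 kW

W_Bond = 10·Wi·(1/√P₈₀ − 1/√F₈₀)
W = 10·14.2·(1/√162 − 1/√14404) = 10·14.2·(0.070235) = 9.9734 kWh/t
Mill draw = 9.9734 × 900.0 = 8976.1 kW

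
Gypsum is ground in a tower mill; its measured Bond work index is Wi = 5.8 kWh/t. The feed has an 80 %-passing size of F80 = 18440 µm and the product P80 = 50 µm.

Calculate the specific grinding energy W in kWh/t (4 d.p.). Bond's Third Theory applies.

W = 7.7753 kWh/t

Bond:  W = 10 Wi (1/√P − 1/√F)
1/√50 = 0.141421;  1/√18440 = 0.007364
W = 10·5.8·(0.141421 − 0.007364) = 7.7753 kWh/t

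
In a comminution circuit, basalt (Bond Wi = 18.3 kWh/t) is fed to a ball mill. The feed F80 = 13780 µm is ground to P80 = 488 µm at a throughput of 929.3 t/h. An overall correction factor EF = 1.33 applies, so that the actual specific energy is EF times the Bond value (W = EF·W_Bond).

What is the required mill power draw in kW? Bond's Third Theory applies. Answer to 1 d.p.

W = 10 Wi / √P80 − 10 Wi / √F80
W = 10·18.3·(1/√488 − 1/√13780) = 10·18.3·(0.036749) = 6.7251 kWh/t
Apply correction: 6.7251 × 1.33 = 8.9444 kWh/t
P_mill = W·ṁ = 8.9444·929.3 = 8312.0 kW

P = 8312.0 kW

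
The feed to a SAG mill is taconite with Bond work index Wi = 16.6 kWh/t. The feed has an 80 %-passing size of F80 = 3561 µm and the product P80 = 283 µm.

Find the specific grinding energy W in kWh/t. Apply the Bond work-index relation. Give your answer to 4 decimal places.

W = 7.0859 kWh/t

W_Bond = 10·Wi·(1/√P₈₀ − 1/√F₈₀)
1/√283 = 0.059444;  1/√3561 = 0.016758
W = 10·16.6·(0.059444 − 0.016758) = 7.0859 kWh/t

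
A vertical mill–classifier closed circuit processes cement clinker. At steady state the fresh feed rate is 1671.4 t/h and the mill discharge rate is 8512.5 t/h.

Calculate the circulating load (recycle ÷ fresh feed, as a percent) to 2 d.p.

M = F + R at steady state, so:
R = M − F = 8512.5 − 1671.4 = 6841.1 t/h
CL = 100·R/F = 100·6841.1/1671.4 = 409.30 %

CL = 409.30 %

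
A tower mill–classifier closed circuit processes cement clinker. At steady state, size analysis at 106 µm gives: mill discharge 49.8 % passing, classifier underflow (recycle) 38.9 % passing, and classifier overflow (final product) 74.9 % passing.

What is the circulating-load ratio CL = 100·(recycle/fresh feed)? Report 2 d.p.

Let r = R/F. Size balance at 106 µm:
(1+r)d = ru + o → r = (o−d)/(d−u)
r = (74.9 − 49.8)/(49.8 − 38.9) = 25.1/10.9 = 2.3028
CL = 100·r = 230.28 %

CL = 230.28 %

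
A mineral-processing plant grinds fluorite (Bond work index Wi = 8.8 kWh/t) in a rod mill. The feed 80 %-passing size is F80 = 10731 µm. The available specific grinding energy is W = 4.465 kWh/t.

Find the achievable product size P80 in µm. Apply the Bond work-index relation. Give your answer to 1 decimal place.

Bond:  W = 10 Wi (1/√P − 1/√F)
⇒ 1/√P80 = W/(10 Wi) + 1/√F80
  = 4.4650/(10·8.8) + 1/√10731 = 0.050739 + 0.009653 = 0.060392
P80 = (1/0.060392)² = 16.5585² = 274.18 µm

P80 = 274.2 µm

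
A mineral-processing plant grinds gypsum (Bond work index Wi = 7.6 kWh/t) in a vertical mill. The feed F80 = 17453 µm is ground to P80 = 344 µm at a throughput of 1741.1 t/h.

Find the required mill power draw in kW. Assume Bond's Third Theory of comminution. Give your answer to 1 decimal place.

P = 6132.8 kW

W = 10·Wi·(P80^(-½) − F80^(-½))
W = 10·7.6·(1/√344 − 1/√17453) = 10·7.6·(0.046347) = 3.5224 kWh/t
Power = W × throughput = 3.5224 kWh/t × 1741.1 t/h = 6132.8 kW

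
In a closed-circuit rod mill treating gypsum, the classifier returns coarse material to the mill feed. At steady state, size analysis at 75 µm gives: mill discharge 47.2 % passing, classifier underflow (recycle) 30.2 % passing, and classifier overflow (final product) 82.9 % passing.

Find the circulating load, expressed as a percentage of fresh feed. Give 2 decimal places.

CL = 210.00 %

Balance %-passing 75 µm (r = R/F):
Fd + Rd = Ru + Fo ⇒ R/F = (o−d)/(d−u)
r = (82.9 − 47.2)/(47.2 − 30.2) = 35.7/17.0 = 2.1000
CL = 100·r = 210.00 %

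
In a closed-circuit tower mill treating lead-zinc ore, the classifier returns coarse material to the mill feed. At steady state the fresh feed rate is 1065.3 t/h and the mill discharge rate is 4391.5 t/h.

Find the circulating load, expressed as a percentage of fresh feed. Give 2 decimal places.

M = F + R at steady state, so:
R = M − F = 4391.5 − 1065.3 = 3326.2 t/h
CL = 100·R/F = 100·3326.2/1065.3 = 312.23 %

CL = 312.23 %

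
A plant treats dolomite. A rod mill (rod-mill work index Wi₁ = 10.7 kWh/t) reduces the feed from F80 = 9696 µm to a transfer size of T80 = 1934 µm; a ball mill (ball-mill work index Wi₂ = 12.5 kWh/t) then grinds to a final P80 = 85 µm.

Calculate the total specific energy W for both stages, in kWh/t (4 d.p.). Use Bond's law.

Bond:  W = 10 Wi (1/√P − 1/√F)
Stage 1 (9696→1934 µm, Wi₁=10.7): W₁ = 10·10.7·(0.022739 − 0.010156) = 1.3464 kWh/t
Stage 2 (1934→85 µm, Wi₂=12.5): W₂ = 10·12.5·(0.108465 − 0.022739) = 10.7158 kWh/t
W = W₁ + W₂ = 1.3464 + 10.7158 = 12.0622 kWh/t

W = 12.0622 kWh/t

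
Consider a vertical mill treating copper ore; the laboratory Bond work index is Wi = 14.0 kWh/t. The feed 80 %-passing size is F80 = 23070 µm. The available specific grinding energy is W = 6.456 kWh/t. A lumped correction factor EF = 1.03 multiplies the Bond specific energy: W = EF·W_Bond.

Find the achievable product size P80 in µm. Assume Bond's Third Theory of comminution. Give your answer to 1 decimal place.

P80 = 379.2 µm

W = 10·Wi·[P80^(−½) − F80^(−½)]
W_Bond = W / EF = 6.456 / 1.03 = 6.2680 kWh/t
P80^(−½) = W_Bond/(10 Wi) + F80^(−½)
  = 6.2680/(10·14.0) + 1/√23070 = 0.044771 + 0.006584 = 0.051355
P80 = (1/0.051355)² = 19.4723² = 379.17 µm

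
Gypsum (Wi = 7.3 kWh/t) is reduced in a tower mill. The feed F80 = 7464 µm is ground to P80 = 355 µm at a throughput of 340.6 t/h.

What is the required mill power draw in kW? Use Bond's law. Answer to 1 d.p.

W = 10 Wi / √P80 − 10 Wi / √F80
W = 10·7.3·(1/√355 − 1/√7464) = 10·7.3·(0.041500) = 3.0295 kWh/t
P = W·T = 3.0295·340.6 = 1031.8 kW

P = 1031.8 kW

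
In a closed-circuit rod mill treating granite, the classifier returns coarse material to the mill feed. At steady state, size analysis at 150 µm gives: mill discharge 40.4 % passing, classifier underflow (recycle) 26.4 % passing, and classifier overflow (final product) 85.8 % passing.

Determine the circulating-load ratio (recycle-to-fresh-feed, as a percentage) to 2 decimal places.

CL = 324.29 %

Classifier node, passing 150 µm:
(1+r)·d = r·u + o ⇒ r = (o−d)/(d−u)
r = (85.8 − 40.4)/(40.4 − 26.4) = 45.4/14.0 = 3.2429
CL = 100·r = 324.29 %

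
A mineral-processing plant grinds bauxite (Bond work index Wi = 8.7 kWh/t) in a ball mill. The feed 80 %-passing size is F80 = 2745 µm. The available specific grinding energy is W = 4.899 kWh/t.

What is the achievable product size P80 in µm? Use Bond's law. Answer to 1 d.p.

W = 10·Wi·[P80^(−½) − F80^(−½)]
P80^(−½) = W/(10 Wi) + F80^(−½)
  = 4.8990/(10·8.7) + 1/√2745 = 0.056310 + 0.019087 = 0.075397
P80 = (1/0.075397)² = 13.2631² = 175.91 µm

P80 = 175.9 µm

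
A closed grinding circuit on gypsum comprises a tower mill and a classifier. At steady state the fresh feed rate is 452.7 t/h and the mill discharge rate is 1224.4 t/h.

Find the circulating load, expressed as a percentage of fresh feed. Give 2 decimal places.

CL = 170.47 %

Mill node: discharge = fresh + recycle.
R = M − F = 1224.4 − 452.7 = 771.7 t/h
CL = 100·R/F = 100·771.7/452.7 = 170.47 %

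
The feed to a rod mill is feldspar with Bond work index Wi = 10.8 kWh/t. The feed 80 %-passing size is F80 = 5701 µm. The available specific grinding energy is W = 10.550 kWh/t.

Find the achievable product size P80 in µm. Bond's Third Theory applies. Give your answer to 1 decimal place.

P80 = 81.3 µm

W = 10·Wi·(P80^(-½) − F80^(-½))
⇒ 1/√P80 = W/(10 Wi) + 1/√F80
  = 10.5500/(10·10.8) + 1/√5701 = 0.097685 + 0.013244 = 0.110929
P80 = (1/0.110929)² = 9.0147² = 81.27 µm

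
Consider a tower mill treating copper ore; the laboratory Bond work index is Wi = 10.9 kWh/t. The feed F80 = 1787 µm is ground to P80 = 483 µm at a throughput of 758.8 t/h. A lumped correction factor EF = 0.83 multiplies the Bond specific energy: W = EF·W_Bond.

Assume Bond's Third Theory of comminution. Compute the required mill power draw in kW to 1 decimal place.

P = 1499.7 kW

W = 10·Wi·[P80^(−½) − F80^(−½)]
W = 10·10.9·(1/√483 − 1/√1787) = 10·10.9·(0.021846) = 2.3812 kWh/t
With EF = 0.83: W = 2.3812·0.83 = 1.9764 kWh/t
Power = W × throughput = 1.9764 kWh/t × 758.8 t/h = 1499.7 kW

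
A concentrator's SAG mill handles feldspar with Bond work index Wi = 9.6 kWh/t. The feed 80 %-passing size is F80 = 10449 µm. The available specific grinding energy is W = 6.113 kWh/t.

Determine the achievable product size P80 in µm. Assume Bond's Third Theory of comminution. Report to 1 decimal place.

W = 10 Wi (1/√P80 − 1/√F80)  [Bond]
⇒ 1/√P80 = W/(10 Wi) + 1/√F80
  = 6.1130/(10·9.6) + 1/√10449 = 0.063677 + 0.009783 = 0.073460
P80 = (1/0.073460)² = 13.6129² = 185.31 µm

P80 = 185.3 µm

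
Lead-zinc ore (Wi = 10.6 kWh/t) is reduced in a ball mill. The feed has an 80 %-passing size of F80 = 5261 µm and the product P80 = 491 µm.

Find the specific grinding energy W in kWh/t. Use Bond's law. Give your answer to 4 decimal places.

W = 10·Wi·(P80^(-½) − F80^(-½))
1/√491 = 0.045129;  1/√5261 = 0.013787
W = 10·10.6·(0.045129 − 0.013787) = 3.3223 kWh/t

W = 3.3223 kWh/t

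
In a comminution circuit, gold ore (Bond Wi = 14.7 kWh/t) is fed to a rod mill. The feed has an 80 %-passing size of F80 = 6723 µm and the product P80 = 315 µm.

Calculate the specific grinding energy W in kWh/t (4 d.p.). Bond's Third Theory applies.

W = 6.4897 kWh/t

W = 10 Wi (1/√P80 − 1/√F80)  [Bond]
1/√315 = 0.056344;  1/√6723 = 0.012196
W = 10·14.7·(0.056344 − 0.012196) = 6.4897 kWh/t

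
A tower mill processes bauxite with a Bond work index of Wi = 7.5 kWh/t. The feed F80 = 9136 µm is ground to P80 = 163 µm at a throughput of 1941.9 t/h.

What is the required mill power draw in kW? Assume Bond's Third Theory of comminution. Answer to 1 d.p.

P = 9883.9 kW

Bond: W = 10·Wi·(1/√P80 − 1/√F80)
W = 10·7.5·(1/√163 − 1/√9136) = 10·7.5·(0.067864) = 5.0898 kWh/t
P = W·T = 5.0898·1941.9 = 9883.9 kW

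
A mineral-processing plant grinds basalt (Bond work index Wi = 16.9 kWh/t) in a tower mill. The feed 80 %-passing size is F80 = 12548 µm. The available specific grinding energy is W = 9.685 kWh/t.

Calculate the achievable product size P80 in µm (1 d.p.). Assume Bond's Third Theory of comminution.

W = 10·Wi·[P80^(−½) − F80^(−½)]
⇒ 1/√P80 = W/(10·Wi) + 1/√F80
  = 9.6850/(10·16.9) + 1/√12548 = 0.057308 + 0.008927 = 0.066235
P80 = (1/0.066235)² = 15.0978² = 227.94 µm

P80 = 227.9 µm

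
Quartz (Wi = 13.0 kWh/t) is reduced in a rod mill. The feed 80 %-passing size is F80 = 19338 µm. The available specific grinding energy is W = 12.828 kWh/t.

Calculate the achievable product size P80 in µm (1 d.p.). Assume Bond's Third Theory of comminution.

P80 = 89.2 µm

W_Bond = 10·Wi·(1/√P₈₀ − 1/√F₈₀)
P80^-0.5 = F80^-0.5 + W/(10 Wi)
  = 12.8280/(10·13.0) + 1/√19338 = 0.098677 + 0.007191 = 0.105868
P80 = (1/0.105868)² = 9.4457² = 89.22 µm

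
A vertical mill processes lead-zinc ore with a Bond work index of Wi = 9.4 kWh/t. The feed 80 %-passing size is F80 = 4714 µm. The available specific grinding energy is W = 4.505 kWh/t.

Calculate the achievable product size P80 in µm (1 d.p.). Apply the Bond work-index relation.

W = 10·Wi·[P80^(−½) − F80^(−½)]
1/√P80 = 1/√F80 + W/(10·Wi)
  = 4.5050/(10·9.4) + 1/√4714 = 0.047926 + 0.014565 = 0.062490
P80 = (1/0.062490)² = 16.0025² = 256.08 µm

P80 = 256.1 µm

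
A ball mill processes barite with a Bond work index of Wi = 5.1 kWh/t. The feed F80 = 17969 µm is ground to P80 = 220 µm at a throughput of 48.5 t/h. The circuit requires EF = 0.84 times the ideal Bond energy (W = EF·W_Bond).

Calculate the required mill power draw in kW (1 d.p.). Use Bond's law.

W = 10·Wi·[P80^(−½) − F80^(−½)]
W = 10·5.1·(1/√220 − 1/√17969) = 10·5.1·(0.059960) = 3.0580 kWh/t
With EF = 0.84: W = 3.0580·0.84 = 2.5687 kWh/t
Mill draw = 2.5687 × 48.5 = 124.6 kW

P = 124.6 kW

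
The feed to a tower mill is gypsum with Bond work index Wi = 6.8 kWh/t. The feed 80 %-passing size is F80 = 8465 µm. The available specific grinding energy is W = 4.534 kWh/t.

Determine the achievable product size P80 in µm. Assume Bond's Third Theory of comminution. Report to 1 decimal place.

W = 10·Wi·[P80^(−½) − F80^(−½)]
1/√P80 = 1/√F80 + W/(10·Wi)
  = 4.5340/(10·6.8) + 1/√8465 = 0.066676 + 0.010869 = 0.077545
P80 = (1/0.077545)² = 12.8957² = 166.30 µm

P80 = 166.3 µm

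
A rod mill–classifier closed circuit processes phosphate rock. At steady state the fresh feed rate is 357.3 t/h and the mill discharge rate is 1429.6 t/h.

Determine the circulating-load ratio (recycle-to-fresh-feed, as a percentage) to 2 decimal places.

Discharge = new feed + return, hence
R = M − F = 1429.6 − 357.3 = 1072.3 t/h
CL = 100·R/F = 100·1072.3/357.3 = 300.11 %

CL = 300.11 %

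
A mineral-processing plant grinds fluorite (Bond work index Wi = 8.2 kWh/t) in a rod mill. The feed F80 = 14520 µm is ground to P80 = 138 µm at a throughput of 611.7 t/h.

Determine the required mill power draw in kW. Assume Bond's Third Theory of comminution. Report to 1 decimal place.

W = 10 Wi (1/√P80 − 1/√F80)  [Bond]
W = 10·8.2·(1/√138 − 1/√14520) = 10·8.2·(0.076827) = 6.2998 kWh/t
P_mill = W·ṁ = 6.2998·611.7 = 3853.6 kW

P = 3853.6 kW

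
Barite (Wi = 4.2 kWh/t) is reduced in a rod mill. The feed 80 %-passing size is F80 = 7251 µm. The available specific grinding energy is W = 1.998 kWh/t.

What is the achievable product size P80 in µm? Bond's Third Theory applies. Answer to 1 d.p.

P80 = 284.2 µm

Bond:  W = 10 Wi (1/√P − 1/√F)
P80^(−½) = W/(10 Wi) + F80^(−½)
  = 1.9980/(10·4.2) + 1/√7251 = 0.047571 + 0.011744 = 0.059315
P80 = (1/0.059315)² = 16.8591² = 284.23 µm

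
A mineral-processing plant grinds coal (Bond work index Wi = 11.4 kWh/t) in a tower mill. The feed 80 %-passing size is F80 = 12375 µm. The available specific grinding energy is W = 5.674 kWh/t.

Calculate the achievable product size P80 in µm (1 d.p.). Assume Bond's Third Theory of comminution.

P80 = 289.6 µm

Bond:  W = 10 Wi (1/√P − 1/√F)
P80^-0.5 = F80^-0.5 + W/(10 Wi)
  = 5.6740/(10·11.4) + 1/√12375 = 0.049772 + 0.008989 = 0.058761
P80 = (1/0.058761)² = 17.0180² = 289.61 µm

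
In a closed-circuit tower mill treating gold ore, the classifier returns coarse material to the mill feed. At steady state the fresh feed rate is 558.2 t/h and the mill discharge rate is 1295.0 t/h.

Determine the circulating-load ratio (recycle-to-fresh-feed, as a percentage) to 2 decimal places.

Steady state: M = F + R.
R = M − F = 1295.0 − 558.2 = 736.8 t/h
CL = 100·R/F = 100·736.8/558.2 = 132.00 %

CL = 132.00 %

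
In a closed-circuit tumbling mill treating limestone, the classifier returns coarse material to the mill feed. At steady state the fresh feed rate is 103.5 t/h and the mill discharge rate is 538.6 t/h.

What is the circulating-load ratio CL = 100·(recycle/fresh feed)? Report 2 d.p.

CL = 420.39 %

Mill node: discharge = fresh + recycle.
R = M − F = 538.6 − 103.5 = 435.1 t/h
CL = 100·R/F = 100·435.1/103.5 = 420.39 %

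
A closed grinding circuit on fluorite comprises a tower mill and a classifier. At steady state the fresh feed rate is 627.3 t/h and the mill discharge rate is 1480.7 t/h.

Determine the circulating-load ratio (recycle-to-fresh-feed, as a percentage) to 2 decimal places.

CL = 136.04 %

M = F + R at steady state, so:
R = M − F = 1480.7 − 627.3 = 853.4 t/h
CL = 100·R/F = 100·853.4/627.3 = 136.04 %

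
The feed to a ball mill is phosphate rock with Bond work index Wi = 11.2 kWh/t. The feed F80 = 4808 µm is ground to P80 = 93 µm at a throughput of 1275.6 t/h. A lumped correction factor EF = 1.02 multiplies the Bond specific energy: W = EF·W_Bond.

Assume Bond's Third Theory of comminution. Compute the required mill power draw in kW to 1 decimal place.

W = 10·Wi·(P80^(-½) − F80^(-½))
W = 10·11.2·(1/√93 − 1/√4808) = 10·11.2·(0.089273) = 9.9986 kWh/t
Apply correction: 9.9986 × 1.02 = 10.1986 kWh/t
Power = W × throughput = 10.1986 kWh/t × 1275.6 t/h = 13009.3 kW

P = 13009.3 kW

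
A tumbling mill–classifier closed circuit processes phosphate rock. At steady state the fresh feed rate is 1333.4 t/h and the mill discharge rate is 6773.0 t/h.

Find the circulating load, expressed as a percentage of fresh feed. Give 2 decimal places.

Steady state: M = F + R.
R = M − F = 6773.0 − 1333.4 = 5439.6 t/h
CL = 100·R/F = 100·5439.6/1333.4 = 407.95 %

CL = 407.95 %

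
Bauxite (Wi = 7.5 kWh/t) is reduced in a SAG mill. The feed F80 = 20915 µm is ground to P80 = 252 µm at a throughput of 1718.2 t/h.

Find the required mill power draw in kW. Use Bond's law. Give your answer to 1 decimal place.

P = 7226.7 kW

Bond: W = 10·Wi·(1/√P80 − 1/√F80)
W = 10·7.5·(1/√252 − 1/√20915) = 10·7.5·(0.056079) = 4.2060 kWh/t
P = W·T = 4.2060·1718.2 = 7226.7 kW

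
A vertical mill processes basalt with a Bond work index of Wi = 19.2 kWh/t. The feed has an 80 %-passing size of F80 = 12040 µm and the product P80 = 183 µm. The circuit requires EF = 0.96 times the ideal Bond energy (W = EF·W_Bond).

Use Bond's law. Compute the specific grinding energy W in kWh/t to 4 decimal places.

W = 11.9455 kWh/t

W = 10 Wi (P80^-0.5 − F80^-0.5)
1/√183 = 0.073922;  1/√12040 = 0.009114
W = 10·19.2·(0.073922 − 0.009114) = 12.4433 kWh/t
With EF = 0.96: W = 12.4433·0.96 = 11.9455 kWh/t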